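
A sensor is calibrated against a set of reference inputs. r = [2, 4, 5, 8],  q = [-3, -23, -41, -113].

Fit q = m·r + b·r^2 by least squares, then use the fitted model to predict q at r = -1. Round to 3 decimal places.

q̂ = -4.398

Forming AᵀA = [[109, 709]; [709, 4993]] and Aᵀq = [-1207, -8637]ᵀ gives AᵀA·[m, b]ᵀ = Aᵀq.
det = 109·4993 − 709² = 41556.
m = ((-1207)·4993 − 709·(-8637))/41556 = 48541/20778; b = (109·(-8637) − 709·(-1207))/41556 = -42835/20778.
At r = -1: q̂ = (48541/20778)·(-1) + (-42835/20778)·(1) = -45688/10389.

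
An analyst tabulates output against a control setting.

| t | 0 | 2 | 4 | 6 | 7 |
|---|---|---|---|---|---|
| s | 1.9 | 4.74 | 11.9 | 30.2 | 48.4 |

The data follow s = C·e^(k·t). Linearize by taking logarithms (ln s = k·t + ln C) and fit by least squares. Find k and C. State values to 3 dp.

Let Y = ln s. Fitting Y = k·t + ln C by least squares:
Σt = 19.0000, Σ(t)² = 105.0000, Σln s = 11.9618, Σt·ln s = 60.6218.
Equations: 105.0000·k + 19.0000·ln C = 60.6218;  19.0000·k + 5·ln C = 11.9618.
Δ = 105.0000·5 − (19.0000)² = 164.0000; k = (60.6218·5 − 19.0000·11.9618)/164.0000 = 0.46241, ln C = (105.0000·11.9618 − 19.0000·60.6218)/164.0000 = 0.63520, so C = exp(0.63520) = 1.88739.

k = 0.462, C = 1.887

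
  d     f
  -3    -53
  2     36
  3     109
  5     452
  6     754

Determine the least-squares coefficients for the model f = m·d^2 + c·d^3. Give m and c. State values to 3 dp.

The normal equations are: 2099·m + 10933·c = 39092;  10933·m + 63803·c = 224026.
Eliminating c: 63803·(row 1) − 10933·(row 2) gives 14392008·m = 63803·39092 − 10933·224026 = 44910618, so m = 7485103/2398668.
Then c = (224026 − 10933·(7485103/2398668))/63803 = 7139623/2398668.

m = 3.121, c = 2.976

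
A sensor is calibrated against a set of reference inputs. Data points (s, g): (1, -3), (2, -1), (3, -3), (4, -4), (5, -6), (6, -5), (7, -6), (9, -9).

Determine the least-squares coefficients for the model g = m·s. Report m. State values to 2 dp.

Forming XᵀX = [[221]] and Xᵀg = [-213]ᵀ gives XᵀX·[m]ᵀ = Xᵀg.
m = (-213)/221 = -0.963801.

m = -0.96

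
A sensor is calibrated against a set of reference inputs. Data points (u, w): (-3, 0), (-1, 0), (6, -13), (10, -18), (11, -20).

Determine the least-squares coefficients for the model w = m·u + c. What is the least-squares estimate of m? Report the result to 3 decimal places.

Compute the Gram sums: Σu·u = 267, Σu = 23, Σ1 = 5.
Moment sums: Σu·w = -478, Σw = -51.
XᵀX·[m, c]ᵀ = Xᵀw becomes [[267, 23]; [23, 5]]·[m, c]ᵀ = [-478, -51]ᵀ.
Eliminating c: 5·(row 1) − 23·(row 2) gives 806·m = 5·(-478) − 23·(-51) = -1217, so m = -1217/806.
Then c = ((-51) − 23·(-1217/806))/5 = -2623/806.

m = -1.510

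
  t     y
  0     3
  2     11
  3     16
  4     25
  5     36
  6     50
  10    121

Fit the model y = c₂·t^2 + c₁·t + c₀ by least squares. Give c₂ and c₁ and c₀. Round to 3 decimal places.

c₂ = 1.033, c₁ = 1.476, c₀ = 3.060

Entries of MᵀM: Σt^2·t^2 = 12274, Σt^2·t = 1440, Σt^2 = 190, Σt·t = 190, Σt = 30, Σ1 = 7.
And Σt^2·y = 15388, Σt·y = 1860, Σy = 262.
So MᵀM·[c₂, c₁, c₀]ᵀ = Mᵀy: [[12274, 1440, 190]; [1440, 190, 30]; [190, 30, 7]]·[c₂, c₁, c₀]ᵀ = [15388, 1860, 262]ᵀ.
Inverting the 3×3 Gram matrix, [c₂, c₁, c₀]ᵀ = [5504/5327, 7860/5327, 16302/5327]ᵀ.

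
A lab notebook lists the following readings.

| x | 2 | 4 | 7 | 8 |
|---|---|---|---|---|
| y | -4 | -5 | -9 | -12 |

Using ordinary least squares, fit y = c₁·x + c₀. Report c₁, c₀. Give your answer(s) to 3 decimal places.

c₁ = -1.297, c₀ = -0.692

MᵀM·[c₁, c₀]ᵀ = Mᵀy reads: 133·c₁ + 21·c₀ = -187;  21·c₁ + 4·c₀ = -30.
(Σx·x = 133, Σx = 21, Σ1 = 4, Σx·y = -187, Σy = -30.)
Δ = 133·4 − 21² = 91.
c₁ = ((-187)·4 − 21·(-30))/91 = -118/91; c₀ = (133·(-30) − 21·(-187))/91 = -9/13.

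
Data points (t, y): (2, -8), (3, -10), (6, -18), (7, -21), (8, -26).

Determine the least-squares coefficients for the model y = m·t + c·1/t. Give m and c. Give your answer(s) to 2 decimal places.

The normal system AᵀA·[m, c]ᵀ = Aᵀy is [[162, 5]; [5, 11993/28224]]·[m, c]ᵀ = [-509, -199/12]ᵀ.
Determinant 162·(11993/28224) − 5² = 68737/1568.
m = ((-509)·(11993/28224) − 5·(-199/12))/(68737/1568) = -3764197/1237266; c = (162·(-199/12) − 5·(-509))/(68737/1568) = -221872/68737.

m = -3.04, c = -3.23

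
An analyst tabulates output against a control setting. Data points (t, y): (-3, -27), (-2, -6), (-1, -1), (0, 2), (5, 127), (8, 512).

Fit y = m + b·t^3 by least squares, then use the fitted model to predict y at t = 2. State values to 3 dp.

ŷ = 9.155

With design matrix M, MᵀM = [[6, 601]; [601, 278563]] and Mᵀy = [607, 278797]ᵀ.
Determinant 6·278563 − 601² = 1310177.
m = (607·278563 − 601·278797)/1310177 = 1530744/1310177; b = (6·278797 − 601·607)/1310177 = 1307975/1310177.
At t = 2: ŷ = (1530744/1310177)·(1) + (1307975/1310177)·(8) = 11994544/1310177.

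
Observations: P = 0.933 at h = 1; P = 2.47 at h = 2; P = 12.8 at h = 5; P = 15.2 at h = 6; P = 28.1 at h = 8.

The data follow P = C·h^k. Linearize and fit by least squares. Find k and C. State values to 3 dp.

k = 1.638, C = 0.874

Taking logs, ln P = k·ln h + ln C, so regress ln P on ln h.
XᵀX = [[10.6052, 6.1738]; [6.1738, 5]], rhs = [16.5424, 9.4414]ᵀ  (here Σln h = 6.1738, Σ(ln h)² = 10.6052, Σln P = 9.4414, Σln h·ln P = 16.5424).
Slope k = (n·Σln h·ln P − Σln h·Σln P)/(n·Σ(ln h)² − (Σln h)²) = (5·16.5424 − 6.1738·9.4414)/14.9105 = 1.63796; ln C = (Σln P − k·Σln h)/n = -0.13421, so C = exp(-0.13421) = 0.87440.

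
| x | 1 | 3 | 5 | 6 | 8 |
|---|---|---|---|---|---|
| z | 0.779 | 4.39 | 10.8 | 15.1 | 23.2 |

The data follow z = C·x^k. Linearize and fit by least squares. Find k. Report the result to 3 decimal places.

k = 1.645

Let Y = ln z. Fitting Y = k·ln x + ln C by least squares:
XᵀX = [[11.3317, 6.5793]; [6.5793, 5]], rhs = [16.8571, 9.4680]ᵀ  (here Σln x = 6.5793, Σ(ln x)² = 11.3317, Σln z = 9.4680, Σln x·ln z = 16.8571).
Slope k = (n·Σln x·ln z − Σln x·Σln z)/(n·Σ(ln x)² − (Σln x)²) = (5·16.8571 − 6.5793·9.4680)/13.3720 = 1.64472; ln C = (Σln z − k·Σln x)/n = -0.27061.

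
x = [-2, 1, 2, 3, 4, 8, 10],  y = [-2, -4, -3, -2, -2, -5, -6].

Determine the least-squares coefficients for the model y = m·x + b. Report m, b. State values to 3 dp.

The normal system AᵀA·[m, b]ᵀ = Aᵀy is [[198, 26]; [26, 7]]·[m, b]ᵀ = [-120, -24]ᵀ.
Δ = 198·7 − 26² = 710.
m = ((-120)·7 − 26·(-24))/710 = -108/355; b = (198·(-24) − 26·(-120))/710 = -816/355.

m = -0.304, b = -2.299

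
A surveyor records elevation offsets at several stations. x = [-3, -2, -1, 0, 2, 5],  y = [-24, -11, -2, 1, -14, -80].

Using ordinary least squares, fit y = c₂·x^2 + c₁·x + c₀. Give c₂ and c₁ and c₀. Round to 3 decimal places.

c₂ = -3.034, c₁ = -0.882, c₀ = 0.223

Compute the Gram sums: Σx^2·x^2 = 739, Σx^2·x = 97, Σx^2 = 43, Σx·x = 43, Σx = 1, Σ1 = 6.
For Aᵀy: Σx^2·y = -2318, Σx·y = -332, Σy = -130.
Inverting the 3×3 Gram matrix, [c₂, c₁, c₀]ᵀ = [-31503/10384, -833/944, 289/1298]ᵀ.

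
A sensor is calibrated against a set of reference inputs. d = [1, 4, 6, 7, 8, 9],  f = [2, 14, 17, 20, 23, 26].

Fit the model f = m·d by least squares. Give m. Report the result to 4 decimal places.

m = 2.9069

Sums needed: Σd·d = 247.
And Σd·f = 718.
So AᵀA·[m]ᵀ = Aᵀf: [[247]]·[m]ᵀ = [718]ᵀ.
m = 718/247 = 2.90688.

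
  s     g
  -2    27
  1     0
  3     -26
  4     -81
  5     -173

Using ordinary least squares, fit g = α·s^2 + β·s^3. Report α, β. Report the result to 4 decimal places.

α = 2.8313, β = -1.9534

With design matrix X, XᵀX = [[979, 4361]; [4361, 20515]] and Xᵀg = [-5747, -27727]ᵀ.
Determinant 979·20515 − 4361² = 1065864.
α = ((-5747)·20515 − 4361·(-27727))/1065864 = 502957/177644; β = (979·(-27727) − 4361·(-5747))/1065864 = -3899/1996.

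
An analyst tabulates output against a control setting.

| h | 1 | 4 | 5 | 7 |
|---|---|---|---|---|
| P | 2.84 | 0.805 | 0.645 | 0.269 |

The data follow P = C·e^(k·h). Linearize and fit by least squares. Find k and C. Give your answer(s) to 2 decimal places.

k = -0.39, C = 4.13

Linearized form: ln P = k·h + ln C. From the 4 transformed points,
AᵀA = [[91.0000, 17.0000]; [17.0000, 4]], rhs = [-11.2077, -0.9247]ᵀ  (here Σh = 17.0000, Σ(h)² = 91.0000, Σln P = -0.9247, Σh·ln P = -11.2077).
Slope k = (n·Σh·ln P − Σh·Σln P)/(n·Σ(h)² − (Σh)²) = (4·-11.2077 − 17.0000·-0.9247)/75.0000 = -0.38815; ln C = (Σln P − k·Σh)/n = 1.41849, so C = exp(1.41849) = 4.13088.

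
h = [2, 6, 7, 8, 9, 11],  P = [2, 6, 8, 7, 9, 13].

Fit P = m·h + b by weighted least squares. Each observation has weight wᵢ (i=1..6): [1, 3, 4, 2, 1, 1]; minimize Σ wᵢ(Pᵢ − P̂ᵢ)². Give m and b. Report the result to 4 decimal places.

With design matrix A, AᵀWA = [[638, 84]; [84, 12]] and AᵀWP = [672, 88]ᵀ.
Determinant 638·12 − 84² = 600.
m = (672·12 − 84·88)/600 = 28/25; b = (638·88 − 84·672)/600 = -38/75.

m = 1.1200, b = -0.5067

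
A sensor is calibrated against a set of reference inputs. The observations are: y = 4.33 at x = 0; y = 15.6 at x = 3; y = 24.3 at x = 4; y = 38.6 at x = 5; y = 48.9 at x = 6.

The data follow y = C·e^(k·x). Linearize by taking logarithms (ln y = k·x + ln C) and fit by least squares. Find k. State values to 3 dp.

k = 0.415

Taking logs, ln y = k·x + ln C, so regress ln y on x.
Sums: Σx = 18.0000, Σ(x)² = 86.0000, Σln y = 14.9463, Σx·ln y = 62.6086.
Normal system: [[86.0000, 18.0000]; [18.0000, 5]]·[k, ln C]ᵀ = [62.6086, 14.9463]ᵀ.
Δ = 86.0000·5 − (18.0000)² = 106.0000; k = (62.6086·5 − 18.0000·14.9463)/106.0000 = 0.41518, ln C = (86.0000·14.9463 − 18.0000·62.6086)/106.0000 = 1.49462.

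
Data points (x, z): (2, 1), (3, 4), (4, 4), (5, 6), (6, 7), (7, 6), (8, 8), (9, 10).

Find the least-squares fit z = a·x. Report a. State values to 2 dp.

a = 1.05

With design matrix M, MᵀM = [[284]] and Mᵀz = [298]ᵀ.
a = 298/284 = 1.0493.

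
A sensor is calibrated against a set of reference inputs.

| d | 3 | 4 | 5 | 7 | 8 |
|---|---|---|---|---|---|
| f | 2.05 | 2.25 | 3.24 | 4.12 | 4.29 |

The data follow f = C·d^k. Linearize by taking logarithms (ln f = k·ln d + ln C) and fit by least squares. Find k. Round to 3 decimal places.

Linearized form: ln f = k·ln d + ln C. From the 5 transformed points,
Sums: Σln d = 8.1197, Σ(ln d)² = 13.8297, Σln f = 5.5765, Σln d·ln f = 9.5882.
Normal system: [[13.8297, 8.1197]; [8.1197, 5]]·[k, ln C]ᵀ = [9.5882, 5.5765]ᵀ.
Slope k = (n·Σln d·ln f − Σln d·Σln f)/(n·Σ(ln d)² − (Σln d)²) = (5·9.5882 − 8.1197·5.5765)/3.2190 = 0.82688; ln C = (Σln f − k·Σln d)/n = -0.22750.

k = 0.827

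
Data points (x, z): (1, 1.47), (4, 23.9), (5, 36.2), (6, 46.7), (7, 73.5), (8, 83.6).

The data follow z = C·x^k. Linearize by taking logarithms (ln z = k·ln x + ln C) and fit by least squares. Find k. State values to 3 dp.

Taking logs, ln z = k·ln x + ln C, so regress ln z on ln x.
AᵀA = [[15.8331, 8.8128]; [8.8128, 6]], rhs = [34.6292, 19.7153]ᵀ  (here Σln x = 8.8128, Σ(ln x)² = 15.8331, Σln z = 19.7153, Σln x·ln z = 34.6292).
Slope k = (n·Σln x·ln z − Σln x·Σln z)/(n·Σ(ln x)² − (Σln x)²) = (6·34.6292 − 8.8128·19.7153)/17.3327 = 1.96320; ln C = (Σln z − k·Σln x)/n = 0.40231.

k = 1.963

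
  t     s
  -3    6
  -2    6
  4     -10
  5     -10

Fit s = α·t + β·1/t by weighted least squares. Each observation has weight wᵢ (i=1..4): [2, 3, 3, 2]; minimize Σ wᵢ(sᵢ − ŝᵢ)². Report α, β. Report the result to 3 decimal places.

α = -1.994, β = -3.681

Compute the Gram sums: Σwᵢ·t·t = 128, Σwᵢ·t·1/t = 10, Σwᵢ·1/t·1/t = 4463/3600.
And Σwᵢ·t·s = -292, Σwᵢ·1/t·s = -49/2.
MᵀWM·[α, β]ᵀ = MᵀWs becomes [[128, 10]; [10, 4463/3600]]·[α, β]ᵀ = [-292, -49/2]ᵀ.
Δ = 128·(4463/3600) − 10² = 13204/225.
α = ((-292)·(4463/3600) − 10·(-49/2))/(13204/225) = -105299/52816; β = (128·(-49/2) − 10·(-292))/(13204/225) = -12150/3301.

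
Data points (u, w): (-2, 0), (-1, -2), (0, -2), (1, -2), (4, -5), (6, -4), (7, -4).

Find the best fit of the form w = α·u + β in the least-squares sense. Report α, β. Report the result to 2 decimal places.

Entries of MᵀM: Σu·u = 107, Σu = 15, Σ1 = 7.
Moment sums: Σu·w = -72, Σw = -19.
Determinant 107·7 − 15² = 524.
α = ((-72)·7 − 15·(-19))/524 = -219/524; β = (107·(-19) − 15·(-72))/524 = -953/524.

α = -0.42, β = -1.82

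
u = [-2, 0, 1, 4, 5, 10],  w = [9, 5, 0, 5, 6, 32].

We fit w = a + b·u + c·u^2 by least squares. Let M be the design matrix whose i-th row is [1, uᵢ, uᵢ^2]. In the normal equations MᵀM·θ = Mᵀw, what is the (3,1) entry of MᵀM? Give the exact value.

146

Row 3 ↔ basis u^2, column 1 ↔ basis 1, so (MᵀM)_{3,1} = Σᵢ u^2 = (4)·(1) + (0)·(1) + (1)·(1) + (16)·(1) + (25)·(1) + (100)·(1) = 146.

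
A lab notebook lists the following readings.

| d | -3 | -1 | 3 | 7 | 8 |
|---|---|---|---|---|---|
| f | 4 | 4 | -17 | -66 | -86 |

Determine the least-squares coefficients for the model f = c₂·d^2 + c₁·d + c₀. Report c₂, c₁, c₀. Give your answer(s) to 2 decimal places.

c₂ = -0.93, c₁ = -3.40, c₀ = 1.87

Compute the Gram sums: Σd^2·d^2 = 6660, Σd^2·d = 854, Σd^2 = 132, Σd·d = 132, Σd = 14, Σ1 = 5.
Moment sums: Σd^2·f = -8851, Σd·f = -1217, Σf = -161.
Solving the 3×3 system (Gaussian elimination) gives c₂ = -139471/150038, c₁ = -72967/21434, c₀ = 140482/75019.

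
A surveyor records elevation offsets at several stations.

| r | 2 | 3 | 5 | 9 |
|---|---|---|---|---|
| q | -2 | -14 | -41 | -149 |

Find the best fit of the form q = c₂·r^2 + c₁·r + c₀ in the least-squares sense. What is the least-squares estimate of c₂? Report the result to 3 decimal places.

From the data, Σr^2·r^2 = 7283, Σr^2·r = 889, Σr^2 = 119, Σr·r = 119, Σr = 19, Σ1 = 4.
Moment sums: Σr^2·q = -13228, Σr·q = -1592, Σq = -206.
XᵀX·[c₂, c₁, c₀]ᵀ = Xᵀq becomes [[7283, 889, 119]; [889, 119, 19]; [119, 19, 4]]·[c₂, c₁, c₀]ᵀ = [-13228, -1592, -206]ᵀ.
Inverting the 3×3 Gram matrix, [c₂, c₁, c₀]ᵀ = [-61/31, 127/155, 488/155]ᵀ.

c₂ = -1.968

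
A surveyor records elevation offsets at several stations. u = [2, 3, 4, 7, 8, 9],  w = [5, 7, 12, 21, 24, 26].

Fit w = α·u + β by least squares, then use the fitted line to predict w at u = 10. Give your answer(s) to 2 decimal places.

ŵ = 29.88

Sums needed: Σu·u = 223, Σu = 33, Σ1 = 6.
Moment sums: Σu·w = 652, Σw = 95.
XᵀX·[α, β]ᵀ = Xᵀw becomes [[223, 33]; [33, 6]]·[α, β]ᵀ = [652, 95]ᵀ.
Eliminating β: 6·(row 1) − 33·(row 2) gives 249·α = 6·652 − 33·95 = 777, so α = 259/83.
Then β = (95 − 33·(259/83))/6 = -331/249.
At u = 10: ŵ = (259/83)·(10) + (-331/249)·(1) = 7439/249.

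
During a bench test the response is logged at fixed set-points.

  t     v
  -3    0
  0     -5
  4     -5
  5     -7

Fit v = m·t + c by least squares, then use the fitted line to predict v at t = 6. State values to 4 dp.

Entries of MᵀM: Σt·t = 50, Σt = 6, Σ1 = 4.
For Mᵀv: Σt·v = -55, Σv = -17.
Δ = 50·4 − 6² = 164.
m = ((-55)·4 − 6·(-17))/164 = -59/82; c = (50·(-17) − 6·(-55))/164 = -130/41.
At t = 6: v̂ = (-59/82)·(6) + (-130/41)·(1) = -307/41.

v̂ = -7.4878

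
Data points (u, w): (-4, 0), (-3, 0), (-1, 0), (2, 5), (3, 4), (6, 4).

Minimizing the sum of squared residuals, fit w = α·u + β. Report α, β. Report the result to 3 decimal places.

α = 0.537, β = 1.898

Forming MᵀM = [[75, 3]; [3, 6]] and Mᵀw = [46, 13]ᵀ gives MᵀM·[α, β]ᵀ = Mᵀw.
Δ = 75·6 − 3² = 441.
α = (46·6 − 3·13)/441 = 79/147; β = (75·13 − 3·46)/441 = 93/49.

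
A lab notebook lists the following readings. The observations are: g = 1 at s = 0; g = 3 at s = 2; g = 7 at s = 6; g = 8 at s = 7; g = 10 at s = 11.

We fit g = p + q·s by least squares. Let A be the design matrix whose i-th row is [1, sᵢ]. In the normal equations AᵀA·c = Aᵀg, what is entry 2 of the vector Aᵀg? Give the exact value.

214

Entry 2 ↔ basis s, so (Aᵀg)_{2} = Σᵢ (s)·gᵢ = (0)·(1) + (2)·(3) + (6)·(7) + (7)·(8) + (11)·(10) = 214.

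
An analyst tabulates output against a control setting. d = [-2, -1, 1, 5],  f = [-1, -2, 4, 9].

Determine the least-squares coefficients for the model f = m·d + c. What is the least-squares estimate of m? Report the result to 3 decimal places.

Sums needed: Σd·d = 31, Σd = 3, Σ1 = 4.
And Σd·f = 53, Σf = 10.
AᵀA·[m, c]ᵀ = Aᵀf becomes [[31, 3]; [3, 4]]·[m, c]ᵀ = [53, 10]ᵀ.
Δ = 31·4 − 3² = 115.
m = (53·4 − 3·10)/115 = 182/115; c = (31·10 − 3·53)/115 = 151/115.

m = 1.583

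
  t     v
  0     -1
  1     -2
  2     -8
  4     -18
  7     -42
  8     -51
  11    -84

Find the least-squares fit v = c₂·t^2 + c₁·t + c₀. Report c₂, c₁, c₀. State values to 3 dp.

c₂ = -0.435, c₁ = -2.867, c₀ = -0.065

Setting ∂/∂c₂ … = 0 gives: 21411·c₂ + 2259·c₁ + 255·c₀ = -15808;  2259·c₂ + 255·c₁ + 33·c₀ = -1716;  255·c₂ + 33·c₁ + 7·c₀ = -206.
(Σt^2·t^2 = 21411, Σt^2·t = 2259, Σt^2 = 255, Σt·t = 255, Σt = 33, Σ1 = 7, Σt^2·v = -15808, Σt·v = -1716, Σv = -206.)
Row-reducing yields c₂ = -22411/51507, c₁ = -16405/5723, c₀ = -1112/17169.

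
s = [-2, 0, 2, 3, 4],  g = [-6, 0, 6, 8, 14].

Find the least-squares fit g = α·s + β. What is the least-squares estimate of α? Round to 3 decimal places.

α = 3.155

The normal system MᵀM·[α, β]ᵀ = Mᵀg is [[33, 7]; [7, 5]]·[α, β]ᵀ = [104, 22]ᵀ.
Determinant 33·5 − 7² = 116.
α = (104·5 − 7·22)/116 = 183/58; β = (33·22 − 7·104)/116 = -1/58.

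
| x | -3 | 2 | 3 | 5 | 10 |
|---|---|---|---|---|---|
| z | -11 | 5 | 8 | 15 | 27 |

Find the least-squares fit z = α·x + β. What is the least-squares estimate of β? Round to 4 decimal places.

With design matrix A, AᵀA = [[147, 17]; [17, 5]] and Aᵀz = [412, 44]ᵀ.
Determinant 147·5 − 17² = 446.
α = (412·5 − 17·44)/446 = 656/223; β = (147·44 − 17·412)/446 = -268/223.

β = -1.2018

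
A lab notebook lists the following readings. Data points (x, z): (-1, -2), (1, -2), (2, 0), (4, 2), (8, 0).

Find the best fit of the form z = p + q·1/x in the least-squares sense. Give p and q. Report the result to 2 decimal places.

The normal equations are: 5·p + (7/8)·q = -2;  (7/8)·p + (149/64)·q = 1/2.
(Σ1 = 5, Σ1/x = 7/8, Σ1/x·1/x = 149/64, Σz = -2, Σ1/x·z = 1/2.)
Determinant 5·(149/64) − (7/8)² = 87/8.
p = ((-2)·(149/64) − (7/8)·(1/2))/(87/8) = -163/348; q = (5·(1/2) − (7/8)·(-2))/(87/8) = 34/87.

p = -0.47, q = 0.39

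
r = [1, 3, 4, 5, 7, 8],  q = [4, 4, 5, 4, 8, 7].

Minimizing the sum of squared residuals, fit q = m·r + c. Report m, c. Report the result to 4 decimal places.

Sums needed: Σr·r = 164, Σr = 28, Σ1 = 6.
And Σr·q = 168, Σq = 32.
So MᵀM·[m, c]ᵀ = Mᵀq: [[164, 28]; [28, 6]]·[m, c]ᵀ = [168, 32]ᵀ.
Eliminating c: 6·(row 1) − 28·(row 2) gives 200·m = 6·168 − 28·32 = 112, so m = 14/25.
Then c = (32 − 28·(14/25))/6 = 68/25.

m = 0.5600, c = 2.7200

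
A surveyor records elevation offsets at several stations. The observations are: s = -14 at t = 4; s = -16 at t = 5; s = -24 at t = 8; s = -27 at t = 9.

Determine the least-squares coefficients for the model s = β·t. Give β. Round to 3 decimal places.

Normal-equation sums: Σt·t = 186.
Moment sums: Σt·s = -571.
XᵀX·[β]ᵀ = Xᵀs becomes [[186]]·[β]ᵀ = [-571]ᵀ.
β = (-571)/186 = -3.06989.

β = -3.070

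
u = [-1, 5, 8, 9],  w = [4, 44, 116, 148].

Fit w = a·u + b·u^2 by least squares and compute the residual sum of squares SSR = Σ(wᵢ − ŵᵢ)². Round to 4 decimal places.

The normal equations are: 171·a + 1365·b = 2476;  1365·a + 11283·b = 20516.
(Σu·u = 171, Σu·u^2 = 1365, Σu^2·u^2 = 11283, Σu·w = 2476, Σu^2·w = 20516.)
Determinant 171·11283 − 1365² = 66168.
a = (2476·11283 − 1365·20516)/66168 = -2818/2757; b = (171·20516 − 1365·2476)/66168 = 5354/2757.
Residuals: 952/919, 516/919, -100/919, -92/919; SSR = 1296/919.

SSR = 1.4102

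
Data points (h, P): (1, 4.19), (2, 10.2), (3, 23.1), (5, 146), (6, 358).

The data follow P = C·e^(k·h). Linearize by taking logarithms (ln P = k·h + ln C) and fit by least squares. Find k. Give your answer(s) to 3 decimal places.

k = 0.891

With ln Pᵢ as the transformed response and hᵢ as the regressor:
XᵀX = [[75.0000, 17.0000]; [17.0000, 5]], rhs = [75.6982, 17.7591]ᵀ  (here Σh = 17.0000, Σ(h)² = 75.0000, Σln P = 17.7591, Σh·ln P = 75.6982).
Slope k = (n·Σh·ln P − Σh·Σln P)/(n·Σ(h)² − (Σh)²) = (5·75.6982 − 17.0000·17.7591)/86.0000 = 0.89055; ln C = (Σln P − k·Σh)/n = 0.52395.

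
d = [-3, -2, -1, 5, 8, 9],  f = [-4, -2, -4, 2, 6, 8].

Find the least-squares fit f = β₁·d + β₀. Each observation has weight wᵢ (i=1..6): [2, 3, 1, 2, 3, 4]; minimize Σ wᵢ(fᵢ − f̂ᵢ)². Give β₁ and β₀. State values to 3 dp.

β₁ = 0.934, β₀ = -1.148

Entries of XᵀWX: Σwᵢ·d·d = 597, Σwᵢ·d = 57, Σwᵢ·1 = 15.
For XᵀWf: Σwᵢ·d·f = 492, Σwᵢ·f = 36.
det = 597·15 − 57² = 5706.
β₁ = (492·15 − 57·36)/5706 = 296/317; β₀ = (597·36 − 57·492)/5706 = -364/317.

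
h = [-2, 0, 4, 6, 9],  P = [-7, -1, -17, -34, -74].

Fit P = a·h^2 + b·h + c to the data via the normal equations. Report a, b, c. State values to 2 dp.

Compute the Gram sums: Σh^2·h^2 = 8129, Σh^2·h = 1001, Σh^2 = 137, Σh·h = 137, Σh = 17, Σ1 = 5.
Right-hand side: Σh^2·P = -7518, Σh·P = -924, ΣP = -133.
Normal equations: [[8129, 1001, 137]; [1001, 137, 17]; [137, 17, 5]]·[a, b, c]ᵀ = [-7518, -924, -133]ᵀ.
Inverting the 3×3 Gram matrix, [a, b, c]ᵀ = [-404/447, 269/1788, -1399/596]ᵀ.

a = -0.90, b = 0.15, c = -2.35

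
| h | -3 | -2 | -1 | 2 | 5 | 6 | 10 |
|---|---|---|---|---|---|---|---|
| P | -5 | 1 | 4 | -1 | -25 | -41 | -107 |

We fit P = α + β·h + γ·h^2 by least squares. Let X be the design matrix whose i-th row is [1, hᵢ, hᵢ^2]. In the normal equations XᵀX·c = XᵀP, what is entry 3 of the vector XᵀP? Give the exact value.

Entry 3 ↔ basis h^2, so (XᵀP)_{3} = Σᵢ (h^2)·Pᵢ = (9)·(-5) + (4)·(1) + (1)·(4) + (4)·(-1) + (25)·(-25) + (36)·(-41) + (100)·(-107) = -12842.

-12842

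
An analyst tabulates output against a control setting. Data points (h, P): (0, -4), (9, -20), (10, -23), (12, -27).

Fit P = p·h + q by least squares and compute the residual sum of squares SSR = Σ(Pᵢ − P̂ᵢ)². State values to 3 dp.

SSR = 1.044

Entries of MᵀM: Σh·h = 325, Σh = 31, Σ1 = 4.
And Σh·P = -734, ΣP = -74.
Normal equations: [[325, 31]; [31, 4]]·[p, q]ᵀ = [-734, -74]ᵀ.
Δ = 325·4 − 31² = 339.
p = ((-734)·4 − 31·(-74))/339 = -214/113; q = (325·(-74) − 31·(-734))/339 = -432/113.
Residuals: -20/113, 98/113, -27/113, -51/113; SSR = 118/113.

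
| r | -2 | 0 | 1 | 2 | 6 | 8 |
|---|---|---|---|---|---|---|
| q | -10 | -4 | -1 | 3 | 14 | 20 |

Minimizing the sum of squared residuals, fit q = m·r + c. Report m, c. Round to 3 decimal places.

m = 2.993, c = -3.816

Sums needed: Σr·r = 109, Σr = 15, Σ1 = 6.
Moment sums: Σr·q = 269, Σq = 22.
Normal equations: [[109, 15]; [15, 6]]·[m, c]ᵀ = [269, 22]ᵀ.
Eliminating c: 6·(row 1) − 15·(row 2) gives 429·m = 6·269 − 15·22 = 1284, so m = 428/143.
Then c = (22 − 15·(428/143))/6 = -1637/429.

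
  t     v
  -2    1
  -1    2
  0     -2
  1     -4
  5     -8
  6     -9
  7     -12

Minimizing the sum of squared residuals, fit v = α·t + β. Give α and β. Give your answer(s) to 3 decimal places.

α = -1.421, β = -1.324

MᵀM·[α, β]ᵀ = Mᵀv reads: 116·α + 16·β = -186;  16·α + 7·β = -32.
Eliminating β: 7·(row 1) − 16·(row 2) gives 556·α = 7·(-186) − 16·(-32) = -790, so α = -395/278.
Then β = ((-32) − 16·(-395/278))/7 = -184/139.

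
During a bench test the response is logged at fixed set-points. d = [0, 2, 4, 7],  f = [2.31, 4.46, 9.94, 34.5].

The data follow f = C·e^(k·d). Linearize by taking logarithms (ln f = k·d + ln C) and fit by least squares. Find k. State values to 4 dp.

Taking logs, ln f = k·d + ln C, so regress ln f on d.
Over the data: Σd = 13.0000, Σ(d)² = 69.0000, Σln f = 8.1699, Σd·ln f = 36.9633.
Normal system: [[69.0000, 13.0000]; [13.0000, 4]]·[k, ln C]ᵀ = [36.9633, 8.1699]ᵀ.
Slope k = (n·Σd·ln f − Σd·Σln f)/(n·Σ(d)² − (Σd)²) = (4·36.9633 − 13.0000·8.1699)/107.0000 = 0.38920; ln C = (Σln f − k·Σd)/n = 0.77759.

k = 0.3892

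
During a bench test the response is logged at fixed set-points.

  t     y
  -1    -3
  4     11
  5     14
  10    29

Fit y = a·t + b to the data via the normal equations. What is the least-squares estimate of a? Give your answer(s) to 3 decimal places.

Compute the Gram sums: Σt·t = 142, Σt = 18, Σ1 = 4.
Right-hand side: Σt·y = 407, Σy = 51.
Normal equations: [[142, 18]; [18, 4]]·[a, b]ᵀ = [407, 51]ᵀ.
Δ = 142·4 − 18² = 244.
a = (407·4 − 18·51)/244 = 355/122; b = (142·51 − 18·407)/244 = -21/61.

a = 2.910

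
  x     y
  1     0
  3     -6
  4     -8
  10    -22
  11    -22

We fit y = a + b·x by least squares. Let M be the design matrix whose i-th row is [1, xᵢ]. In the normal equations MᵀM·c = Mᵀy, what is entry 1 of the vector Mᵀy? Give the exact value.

-58

Entry 1 ↔ basis 1, so (Mᵀy)_{1} = Σᵢ yᵢ = (1)·(0) + (1)·(-6) + (1)·(-8) + (1)·(-22) + (1)·(-22) = -58.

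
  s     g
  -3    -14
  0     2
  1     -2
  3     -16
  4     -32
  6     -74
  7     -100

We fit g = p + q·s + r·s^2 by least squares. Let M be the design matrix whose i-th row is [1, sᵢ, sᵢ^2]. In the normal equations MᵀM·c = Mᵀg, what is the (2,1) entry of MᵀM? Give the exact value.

Row 2 ↔ basis s, column 1 ↔ basis 1, so (MᵀM)_{2,1} = Σᵢ s = (-3)·(1) + (0)·(1) + (1)·(1) + (3)·(1) + (4)·(1) + (6)·(1) + (7)·(1) = 18.

18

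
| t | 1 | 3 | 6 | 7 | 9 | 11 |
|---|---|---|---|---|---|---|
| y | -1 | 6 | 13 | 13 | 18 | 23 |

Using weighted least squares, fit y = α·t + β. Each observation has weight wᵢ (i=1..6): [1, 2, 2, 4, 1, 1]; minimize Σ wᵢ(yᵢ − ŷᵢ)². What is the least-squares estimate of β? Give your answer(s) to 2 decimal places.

β = -1.60

Compute the Gram sums: Σwᵢ·t·t = 489, Σwᵢ·t = 67, Σwᵢ·1 = 11.
For MᵀWy: Σwᵢ·t·y = 970, Σwᵢ·y = 130.
Eliminating β: 11·(row 1) − 67·(row 2) gives 890·α = 11·970 − 67·130 = 1960, so α = 196/89.
Then β = (130 − 67·(196/89))/11 = -142/89.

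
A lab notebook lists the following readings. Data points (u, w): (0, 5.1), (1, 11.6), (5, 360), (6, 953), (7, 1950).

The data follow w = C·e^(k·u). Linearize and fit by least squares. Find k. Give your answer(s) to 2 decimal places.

Linearized form: ln w = k·u + ln C. From the 5 transformed points,
AᵀA = [[111.0000, 19.0000]; [19.0000, 5]], rhs = [126.0683, 24.4015]ᵀ  (here Σu = 19.0000, Σ(u)² = 111.0000, Σln w = 24.4015, Σu·ln w = 126.0683).
Slope k = (n·Σu·ln w − Σu·Σln w)/(n·Σ(u)² − (Σu)²) = (5·126.0683 − 19.0000·24.4015)/194.0000 = 0.85934; ln C = (Σln w − k·Σu)/n = 1.61482.

k = 0.86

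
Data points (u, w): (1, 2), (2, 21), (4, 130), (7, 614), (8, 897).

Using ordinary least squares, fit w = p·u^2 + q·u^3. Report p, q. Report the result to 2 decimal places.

Entries of XᵀX: Σu^2·u^2 = 6770, Σu^2·u^3 = 50632, Σu^3·u^3 = 383954.
And Σu^2·w = 89660, Σu^3·w = 678356.
So XᵀX·[p, q]ᵀ = Xᵀw: [[6770, 50632]; [50632, 383954]]·[p, q]ᵀ = [89660, 678356]ᵀ.
Δ = 6770·383954 − 50632² = 35769156.
p = (89660·383954 − 50632·678356)/35769156 = 19698662/8942289; q = (6770·678356 − 50632·89660)/35769156 = 13201250/8942289.

p = 2.20, q = 1.48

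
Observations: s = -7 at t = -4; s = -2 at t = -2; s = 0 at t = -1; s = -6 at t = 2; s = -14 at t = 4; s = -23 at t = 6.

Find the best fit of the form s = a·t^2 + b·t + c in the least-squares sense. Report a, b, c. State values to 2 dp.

a = -0.48, b = -0.81, c = -1.87

Setting ∂/∂a … = 0 gives: 1841·a + 215·b + 77·c = -1196;  215·a + 77·b + 5·c = -174;  77·a + 5·b + 6·c = -52.
(Σt^2·t^2 = 1841, Σt^2·t = 215, Σt^2 = 77, Σt·t = 77, Σt = 5, Σ1 = 6, Σt^2·s = -1196, Σt·s = -174, Σs = -52.)
Solving the 3×3 system (Gaussian elimination) gives a = -56387/118092, b = -95089/118092, c = -36765/19682.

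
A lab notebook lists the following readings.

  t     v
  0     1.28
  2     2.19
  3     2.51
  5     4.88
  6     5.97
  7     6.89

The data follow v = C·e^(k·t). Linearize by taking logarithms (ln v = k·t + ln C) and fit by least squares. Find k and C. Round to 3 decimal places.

k = 0.249, C = 1.288

Taking logs, ln v = k·t + ln C, so regress ln v on t.
Σt = 23.0000, Σ(t)² = 123.0000, Σln v = 7.2530, Σt·ln v = 36.4854.
Equations: 123.0000·k + 23.0000·ln C = 36.4854;  23.0000·k + 6·ln C = 7.2530.
Solving (det = 209.0000): k = 0.24925, ln C = 0.25338, so C = exp(0.25338) = 1.28837.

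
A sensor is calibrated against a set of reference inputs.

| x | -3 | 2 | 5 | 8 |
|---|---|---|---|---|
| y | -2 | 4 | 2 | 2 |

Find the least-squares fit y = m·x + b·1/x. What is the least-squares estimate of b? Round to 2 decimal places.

MᵀM·[m, b]ᵀ = Mᵀy reads: 102·m + 4·b = 40;  4·m + (6001/14400)·b = 199/60.
(Σx·x = 102, Σx·1/x = 4, Σ1/x·1/x = 6001/14400, Σx·y = 40, Σ1/x·y = 199/60.)
Eliminating b: (6001/14400)·(row 1) − 4·(row 2) gives (63617/2400)·m = (6001/14400)·40 − 4·(199/60) = 245/72, so m = 24500/190851.
Then b = ((199/60) − 4·(24500/190851))/(6001/14400) = 427920/63617.

b = 6.73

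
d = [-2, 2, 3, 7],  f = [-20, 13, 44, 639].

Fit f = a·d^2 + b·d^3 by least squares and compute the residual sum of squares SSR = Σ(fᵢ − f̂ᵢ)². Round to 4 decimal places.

SSR = 2.1017

With design matrix X, XᵀX = [[2514, 17050]; [17050, 118506]] and Xᵀf = [31679, 220629]ᵀ.
Determinant 2514·118506 − 17050² = 7221584.
a = (31679·118506 − 17050·220629)/7221584 = -1893219/1805396; b = (2514·220629 − 17050·31679)/7221584 = 3633589/1805396.
Residuals: 133417/451349, 493578/451349, -407627/451349, 23687/451349; SSR = 948579/451349.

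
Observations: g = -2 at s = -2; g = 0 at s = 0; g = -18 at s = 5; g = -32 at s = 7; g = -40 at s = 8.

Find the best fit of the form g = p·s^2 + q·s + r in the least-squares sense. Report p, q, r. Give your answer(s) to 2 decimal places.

The normal equations are: 7138·p + 972·q + 142·r = -4586;  972·p + 142·q + 18·r = -630;  142·p + 18·q + 5·r = -92.
Inverting the 3×3 Gram matrix, [p, q, r]ᵀ = [-18305/34231, -23229/34231, -26364/34231]ᵀ.

p = -0.53, q = -0.68, r = -0.77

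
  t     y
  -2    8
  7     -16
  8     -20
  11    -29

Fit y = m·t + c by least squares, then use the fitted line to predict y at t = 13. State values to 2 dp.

ŷ = -33.98

Entries of AᵀA: Σt·t = 238, Σt = 24, Σ1 = 4.
For Aᵀy: Σt·y = -607, Σy = -57.
Eliminating c: 4·(row 1) − 24·(row 2) gives 376·m = 4·(-607) − 24·(-57) = -1060, so m = -265/94.
Then c = ((-57) − 24·(-265/94))/4 = 501/188.
At t = 13: ŷ = (-265/94)·(13) + (501/188)·(1) = -6389/188.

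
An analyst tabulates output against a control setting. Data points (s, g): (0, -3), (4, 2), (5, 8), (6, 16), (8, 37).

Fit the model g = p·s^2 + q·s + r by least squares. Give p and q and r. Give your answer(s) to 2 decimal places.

AᵀA·[p, q, r]ᵀ = Aᵀg reads: 6273·p + 917·q + 141·r = 3176;  917·p + 141·q + 23·r = 440;  141·p + 23·q + 5·r = 60.
(Σs^2·s^2 = 6273, Σs^2·s = 917, Σs^2 = 141, Σs·s = 141, Σs = 23, Σ1 = 5, Σs^2·g = 3176, Σs·g = 440, Σg = 60.)
Solving the 3×3 system (Gaussian elimination) gives p = 934/1001, q = -2458/1001, r = -3020/1001.

p = 0.93, q = -2.46, r = -3.02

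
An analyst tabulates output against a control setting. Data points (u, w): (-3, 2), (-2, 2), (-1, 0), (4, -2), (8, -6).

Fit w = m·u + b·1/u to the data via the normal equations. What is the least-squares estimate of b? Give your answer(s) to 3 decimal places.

b = 0.506

From the data, Σu·u = 94, Σu·1/u = 5, Σ1/u·1/u = 829/576.
Right-hand side: Σu·w = -66, Σ1/u·w = -35/12.
Normal equations: [[94, 5]; [5, 829/576]]·[m, b]ᵀ = [-66, -35/12]ᵀ.
Eliminating b: (829/576)·(row 1) − 5·(row 2) gives (31763/288)·m = (829/576)·(-66) − 5·(-35/12) = -2573/32, so m = -23157/31763.
Then b = ((-35/12) − 5·(-23157/31763))/(829/576) = 16080/31763.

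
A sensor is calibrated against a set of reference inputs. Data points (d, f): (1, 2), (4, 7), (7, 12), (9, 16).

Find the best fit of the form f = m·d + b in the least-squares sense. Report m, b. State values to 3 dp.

From the data, Σd·d = 147, Σd = 21, Σ1 = 4.
For Aᵀf: Σd·f = 258, Σf = 37.
Eliminating b: 4·(row 1) − 21·(row 2) gives 147·m = 4·258 − 21·37 = 255, so m = 85/49.
Then b = (37 − 21·(85/49))/4 = 1/7.

m = 1.735, b = 0.143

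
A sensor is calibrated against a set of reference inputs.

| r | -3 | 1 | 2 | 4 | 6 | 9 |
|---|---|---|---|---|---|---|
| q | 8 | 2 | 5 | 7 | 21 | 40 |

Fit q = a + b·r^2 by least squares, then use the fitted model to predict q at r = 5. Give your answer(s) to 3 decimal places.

q̂ = 14.069

XᵀX·[a, b]ᵀ = Xᵀq reads: 6·a + 147·b = 83;  147·a + 8211·b = 4202.
det = 6·8211 − 147² = 27657.
a = (83·8211 − 147·4202)/27657 = 1013/439; b = (6·4202 − 147·83)/27657 = 4337/9219.
At r = 5: q̂ = (1013/439)·(1) + (4337/9219)·(25) = 129698/9219.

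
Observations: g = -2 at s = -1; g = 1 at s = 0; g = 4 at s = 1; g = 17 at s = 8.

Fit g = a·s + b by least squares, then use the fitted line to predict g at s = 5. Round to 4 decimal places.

Sums needed: Σs·s = 66, Σs = 8, Σ1 = 4.
And Σs·g = 142, Σg = 20.
XᵀX·[a, b]ᵀ = Xᵀg becomes [[66, 8]; [8, 4]]·[a, b]ᵀ = [142, 20]ᵀ.
det = 66·4 − 8² = 200.
a = (142·4 − 8·20)/200 = 51/25; b = (66·20 − 8·142)/200 = 23/25.
At s = 5: ĝ = (51/25)·(5) + (23/25)·(1) = 278/25.

ĝ = 11.1200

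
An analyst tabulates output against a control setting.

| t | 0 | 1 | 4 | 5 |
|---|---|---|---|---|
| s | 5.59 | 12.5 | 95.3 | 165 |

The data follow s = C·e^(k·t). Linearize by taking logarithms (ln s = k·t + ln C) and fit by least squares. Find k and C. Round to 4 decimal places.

Linearized form: ln s = k·t + ln C. From the 4 transformed points,
Σt = 10.0000, Σ(t)² = 42.0000, Σln s = 13.9097, Σt·ln s = 46.2836.
Equations: 42.0000·k + 10.0000·ln C = 46.2836;  10.0000·k + 4·ln C = 13.9097.
Δ = 42.0000·4 − (10.0000)² = 68.0000; k = (46.2836·4 − 10.0000·13.9097)/68.0000 = 0.67702, ln C = (42.0000·13.9097 − 10.0000·46.2836)/68.0000 = 1.78487, so C = exp(1.78487) = 5.95879.

k = 0.6770, C = 5.9588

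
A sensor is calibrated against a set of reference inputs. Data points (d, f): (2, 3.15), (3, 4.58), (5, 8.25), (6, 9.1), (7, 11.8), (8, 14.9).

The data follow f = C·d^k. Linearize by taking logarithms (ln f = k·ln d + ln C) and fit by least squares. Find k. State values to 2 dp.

With ln fᵢ as the transformed response and ln dᵢ as the regressor:
Sums: Σln d = 9.2183, Σ(ln d)² = 15.5987, Σln f = 12.1570, Σln d·ln f = 20.2401.
Normal system: [[15.5987, 9.2183]; [9.2183, 6]]·[k, ln C]ᵀ = [20.2401, 12.1570]ᵀ.
Slope k = (n·Σln d·ln f − Σln d·Σln f)/(n·Σ(ln d)² − (Σln d)²) = (6·20.2401 − 9.2183·12.1570)/8.6152 = 1.08794; ln C = (Σln f − k·Σln d)/n = 0.35467.

k = 1.09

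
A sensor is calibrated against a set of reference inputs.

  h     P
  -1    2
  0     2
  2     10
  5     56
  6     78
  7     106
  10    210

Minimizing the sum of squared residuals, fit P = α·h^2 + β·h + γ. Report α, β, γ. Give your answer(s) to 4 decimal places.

Entries of AᵀA: Σh^2·h^2 = 14339, Σh^2·h = 1691, Σh^2 = 215, Σh·h = 215, Σh = 29, Σ1 = 7.
For AᵀP: Σh^2·P = 30444, Σh·P = 3608, ΣP = 464.
Solving the 3×3 system (Gaussian elimination) gives α = 327124/163281, β = 141818/163281, γ = 62762/54427.

α = 2.0034, β = 0.8686, γ = 1.1531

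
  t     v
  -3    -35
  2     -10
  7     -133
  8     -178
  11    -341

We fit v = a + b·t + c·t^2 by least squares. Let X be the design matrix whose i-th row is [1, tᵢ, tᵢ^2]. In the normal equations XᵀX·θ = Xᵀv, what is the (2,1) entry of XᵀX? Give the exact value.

25

Row 2 ↔ basis t, column 1 ↔ basis 1, so (XᵀX)_{2,1} = Σᵢ t = (-3)·(1) + (2)·(1) + (7)·(1) + (8)·(1) + (11)·(1) = 25.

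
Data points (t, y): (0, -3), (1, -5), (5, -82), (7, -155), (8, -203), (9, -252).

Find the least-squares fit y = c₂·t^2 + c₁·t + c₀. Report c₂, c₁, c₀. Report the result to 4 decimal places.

Forming MᵀM = [[13684, 1710, 220]; [1710, 220, 30]; [220, 30, 6]] and Mᵀy = [-43054, -5392, -700]ᵀ gives MᵀM·[c₂, c₁, c₀]ᵀ = Mᵀy.
Row-reducing yields c₂ = -9449/3167, c₁ = -16291/15835, c₀ = -6729/3167.

c₂ = -2.9836, c₁ = -1.0288, c₀ = -2.1247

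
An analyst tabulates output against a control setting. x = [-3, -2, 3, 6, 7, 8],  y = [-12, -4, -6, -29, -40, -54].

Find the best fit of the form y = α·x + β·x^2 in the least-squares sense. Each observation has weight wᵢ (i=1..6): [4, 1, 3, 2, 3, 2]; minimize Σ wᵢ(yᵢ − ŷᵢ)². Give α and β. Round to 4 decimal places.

AᵀWA·[α, β]ᵀ = AᵀWy reads: 414·α + 2450·β = -1954;  2450·α + 18570·β = -15490.
(Σwᵢ·x·x = 414, Σwᵢ·x·x^2 = 2450, Σwᵢ·x^2·x^2 = 18570, Σwᵢ·x·y = -1954, Σwᵢ·x^2·y = -15490.)
Eliminating β: 18570·(row 1) − 2450·(row 2) gives 1685480·α = 18570·(-1954) − 2450·(-15490) = 1664720, so α = 41618/42137.
Then β = ((-15490) − 2450·(41618/42137))/18570 = -40639/42137.

α = 0.9877, β = -0.9644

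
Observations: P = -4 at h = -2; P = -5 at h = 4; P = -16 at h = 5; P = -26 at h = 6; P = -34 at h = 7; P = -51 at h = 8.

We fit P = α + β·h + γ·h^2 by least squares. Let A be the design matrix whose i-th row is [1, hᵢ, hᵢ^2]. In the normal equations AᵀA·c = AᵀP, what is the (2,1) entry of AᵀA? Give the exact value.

Row 2 ↔ basis h, column 1 ↔ basis 1, so (AᵀA)_{2,1} = Σᵢ h = (-2)·(1) + (4)·(1) + (5)·(1) + (6)·(1) + (7)·(1) + (8)·(1) = 28.

28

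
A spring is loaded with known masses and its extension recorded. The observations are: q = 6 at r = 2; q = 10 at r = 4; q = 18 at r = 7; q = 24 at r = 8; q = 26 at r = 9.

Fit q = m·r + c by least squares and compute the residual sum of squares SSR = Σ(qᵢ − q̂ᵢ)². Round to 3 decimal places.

Sums needed: Σr·r = 214, Σr = 30, Σ1 = 5.
Moment sums: Σr·q = 604, Σq = 84.
So XᵀX·[m, c]ᵀ = Xᵀq: [[214, 30]; [30, 5]]·[m, c]ᵀ = [604, 84]ᵀ.
det = 214·5 − 30² = 170.
m = (604·5 − 30·84)/170 = 50/17; c = (214·84 − 30·604)/170 = -72/85.
Residuals: 82/85, -78/85, -148/85, 112/85, 32/85; SSR = 568/85.

SSR = 6.682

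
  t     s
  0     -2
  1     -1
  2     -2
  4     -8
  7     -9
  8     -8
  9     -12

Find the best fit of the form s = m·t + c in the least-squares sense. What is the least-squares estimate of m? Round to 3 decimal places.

XᵀX·[m, c]ᵀ = Xᵀs reads: 215·m + 31·c = -272;  31·m + 7·c = -42.
Eliminating c: 7·(row 1) − 31·(row 2) gives 544·m = 7·(-272) − 31·(-42) = -602, so m = -301/272.
Then c = ((-42) − 31·(-301/272))/7 = -299/272.

m = -1.107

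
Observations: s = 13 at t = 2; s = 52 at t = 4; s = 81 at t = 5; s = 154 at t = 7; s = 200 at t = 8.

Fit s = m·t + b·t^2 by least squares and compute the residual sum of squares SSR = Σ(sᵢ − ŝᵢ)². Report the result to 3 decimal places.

SSR = 1.940

Normal-equation sums: Σt·t = 158, Σt·t^2 = 1052, Σt^2·t^2 = 7394.
Right-hand side: Σt·s = 3317, Σt^2·s = 23255.
Normal equations: [[158, 1052]; [1052, 7394]]·[m, b]ᵀ = [3317, 23255]ᵀ.
det = 158·7394 − 1052² = 61548.
m = (3317·7394 − 1052·23255)/61548 = 10273/10258; b = (158·23255 − 1052·3317)/61548 = 30801/10258.
Residuals: -226/223, -246/5129, 4754/5129, -714/5129, -924/5129; SSR = 9952/5129.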